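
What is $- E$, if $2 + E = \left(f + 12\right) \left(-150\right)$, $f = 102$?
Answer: $17102$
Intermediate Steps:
$E = -17102$ ($E = -2 + \left(102 + 12\right) \left(-150\right) = -2 + 114 \left(-150\right) = -2 - 17100 = -17102$)
$- E = \left(-1\right) \left(-17102\right) = 17102$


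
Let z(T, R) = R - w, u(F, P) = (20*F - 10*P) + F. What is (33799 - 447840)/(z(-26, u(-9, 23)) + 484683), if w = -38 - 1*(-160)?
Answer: -414041/484142 ≈ -0.85521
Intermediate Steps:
w = 122 (w = -38 + 160 = 122)
u(F, P) = -10*P + 21*F (u(F, P) = (-10*P + 20*F) + F = -10*P + 21*F)
z(T, R) = -122 + R (z(T, R) = R - 1*122 = R - 122 = -122 + R)
(33799 - 447840)/(z(-26, u(-9, 23)) + 484683) = (33799 - 447840)/((-122 + (-10*23 + 21*(-9))) + 484683) = -414041/((-122 + (-230 - 189)) + 484683) = -414041/((-122 - 419) + 484683) = -414041/(-541 + 484683) = -414041/484142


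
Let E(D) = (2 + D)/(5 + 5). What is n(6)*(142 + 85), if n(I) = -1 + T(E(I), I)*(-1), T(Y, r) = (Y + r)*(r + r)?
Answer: -93751/5 ≈ -18750.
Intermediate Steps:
E(D) = ⅕ + D/10 (E(D) = (2 + D)/10 = (2 + D)*(⅒) = ⅕ + D/10)
T(Y, r) = 2*r*(Y + r) (T(Y, r) = (Y + r)*(2*r) = 2*r*(Y + r))
n(I) = -1 - 2*I*(⅕ + 11*I/10) (n(I) = -1 + (2*I*((⅕ + I/10) + I))*(-1) = -1 + (2*I*(⅕ + 11*I/10))*(-1) = -1 - 2*I*(⅕ + 11*I/10))
n(6)*(142 + 85) = (-1 - ⅕*6*(2 + 11*6))*(142 + 85) = (-1 - ⅕*6*(2 + 66))*227 = (-1 - ⅕*6*68)*227 = (-1 - 408/5)*227 = -413/5*227 = -93751/5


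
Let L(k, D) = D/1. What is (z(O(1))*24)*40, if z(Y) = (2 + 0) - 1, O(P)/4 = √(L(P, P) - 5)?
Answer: 960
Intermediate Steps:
L(k, D) = D (L(k, D) = D*1 = D)
O(P) = 4*√(-5 + P) (O(P) = 4*√(P - 5) = 4*√(-5 + P))
z(Y) = 1 (z(Y) = 2 - 1 = 1)
(z(O(1))*24)*40 = (1*24)*40 = 24*40 = 960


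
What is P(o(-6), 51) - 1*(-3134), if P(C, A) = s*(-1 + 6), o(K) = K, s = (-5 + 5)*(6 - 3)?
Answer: 3134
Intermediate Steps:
s = 0 (s = 0*3 = 0)
P(C, A) = 0 (P(C, A) = 0*(-1 + 6) = 0*5 = 0)
P(o(-6), 51) - 1*(-3134) = 0 - 1*(-3134) = 0 + 3134 = 3134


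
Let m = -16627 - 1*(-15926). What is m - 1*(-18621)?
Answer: 17920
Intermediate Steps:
m = -701 (m = -16627 + 15926 = -701)
m - 1*(-18621) = -701 - 1*(-18621) = -701 + 18621 = 17920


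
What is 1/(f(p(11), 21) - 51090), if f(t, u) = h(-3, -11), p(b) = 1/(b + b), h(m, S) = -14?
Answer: -1/51104 ≈ -1.9568e-5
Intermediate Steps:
p(b) = 1/(2*b)
f(t, u) = -14
1/(f(p(11), 21) - 51090) = 1/(-14 - 51090) = 1/(-51104) = -1/51104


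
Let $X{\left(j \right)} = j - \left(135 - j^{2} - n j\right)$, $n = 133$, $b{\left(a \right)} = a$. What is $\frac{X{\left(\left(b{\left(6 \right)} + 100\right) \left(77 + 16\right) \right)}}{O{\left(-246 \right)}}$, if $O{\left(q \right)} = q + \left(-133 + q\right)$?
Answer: $- \frac{98501001}{625} \approx -1.576 \cdot 10^{5}$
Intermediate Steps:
$O{\left(q \right)} = -133 + 2 q$
$X{\left(j \right)} = -135 + j^{2} + 134 j$ ($X{\left(j \right)} = j - \left(135 - j^{2} - 133 j\right) = j + \left(-135 + j^{2} + 133 j\right) = -135 + j^{2} + 134 j$)
$\frac{X{\left(\left(b{\left(6 \right)} + 100\right) \left(77 + 16\right) \right)}}{O{\left(-246 \right)}} = \frac{-135 + \left(\left(6 + 100\right) \left(77 + 16\right)\right)^{2} + 134 \left(6 + 100\right) \left(77 + 16\right)}{-133 + 2 \left(-246\right)} = \frac{-135 + \left(106 \cdot 93\right)^{2} + 134 \cdot 106 \cdot 93}{-133 - 492} = \frac{-135 + 9858^{2} + 134 \cdot 9858}{-625} = \left(-135 + 97180164 + 1320972\right) \left(- \frac{1}{625}\right) = 98501001 \left(- \frac{1}{625}\right) = - \frac{98501001}{625}$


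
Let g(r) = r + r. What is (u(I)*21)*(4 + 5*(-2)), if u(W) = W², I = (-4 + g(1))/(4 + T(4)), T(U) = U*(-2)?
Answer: -63/2 ≈ -31.500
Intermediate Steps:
g(r) = 2*r
T(U) = -2*U
I = ½ (I = (-4 + 2*1)/(4 - 2*4) = (-4 + 2)/(4 - 8) = -2/(-4) = -2*(-¼) = ½ ≈ 0.50000)
(u(I)*21)*(4 + 5*(-2)) = ((½)²*21)*(4 + 5*(-2)) = ((¼)*21)*(4 - 10) = (21/4)*(-6) = -63/2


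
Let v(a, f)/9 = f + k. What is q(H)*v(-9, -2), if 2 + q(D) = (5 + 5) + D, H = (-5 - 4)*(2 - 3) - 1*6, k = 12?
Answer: 990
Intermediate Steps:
v(a, f) = 108 + 9*f (v(a, f) = 9*(f + 12) = 9*(12 + f) = 108 + 9*f)
H = 3 (H = -9*(-1) - 6 = 9 - 6 = 3)
q(D) = 8 + D (q(D) = -2 + ((5 + 5) + D) = -2 + (10 + D) = 8 + D)
q(H)*v(-9, -2) = (8 + 3)*(108 + 9*(-2)) = 11*(108 - 18) = 11*90 = 990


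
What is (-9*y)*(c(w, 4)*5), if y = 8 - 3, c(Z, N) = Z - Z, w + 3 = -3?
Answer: 0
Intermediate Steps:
w = -6 (w = -3 - 3 = -6)
c(Z, N) = 0
y = 5
(-9*y)*(c(w, 4)*5) = (-9*5)*(0*5) = -45*0 = 0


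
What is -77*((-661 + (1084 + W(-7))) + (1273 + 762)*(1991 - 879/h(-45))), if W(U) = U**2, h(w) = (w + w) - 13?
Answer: -32275392072/103 ≈ -3.1335e+8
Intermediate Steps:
h(w) = -13 + 2*w (h(w) = 2*w - 13 = -13 + 2*w)
-77*((-661 + (1084 + W(-7))) + (1273 + 762)*(1991 - 879/h(-45))) = -77*((-661 + (1084 + (-7)**2)) + (1273 + 762)*(1991 - 879/(-13 + 2*(-45)))) = -77*((-661 + (1084 + 49)) + 2035*(1991 - 879/(-13 - 90))) = -77*((-661 + 1133) + 2035*(1991 - 879/(-103))) = -77*(472 + 2035*(1991 - 879*(-1/103))) = -77*(472 + 2035*(1991 + 879/103)) = -77*(472 + 2035*(205952/103)) = -77*(472 + 419112320/103) = -77*419160936/103 = -32275392072/103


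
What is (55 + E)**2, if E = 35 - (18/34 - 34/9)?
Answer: 203547289/23409 ≈ 8695.3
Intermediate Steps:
E = 5852/153 (E = 35 - (18*(1/34) - 34*1/9) = 35 - (9/17 - 34/9) = 35 - 1*(-497/153) = 35 + 497/153 = 5852/153 ≈ 38.248)
(55 + E)**2 = (55 + 5852/153)**2 = (14267/153)**2 = 203547289/23409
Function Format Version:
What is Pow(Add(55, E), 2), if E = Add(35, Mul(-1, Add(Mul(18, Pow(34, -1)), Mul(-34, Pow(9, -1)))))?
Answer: Rational(203547289, 23409) ≈ 8695.3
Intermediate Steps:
E = Rational(5852, 153) (E = Add(35, Mul(-1, Add(Mul(18, Rational(1, 34)), Mul(-34, Rational(1, 9))))) = Add(35, Mul(-1, Add(Rational(9, 17), Rational(-34, 9)))) = Add(35, Mul(-1, Rational(-497, 153))) = Add(35, Rational(497, 153)) = Rational(5852, 153) ≈ 38.248)
Pow(Add(55, E), 2) = Pow(Add(55, Rational(5852, 153)), 2) = Pow(Rational(14267, 153), 2) = Rational(203547289, 23409)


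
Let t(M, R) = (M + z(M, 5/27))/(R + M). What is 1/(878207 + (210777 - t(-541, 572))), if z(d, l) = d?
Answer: 31/33759586 ≈ 9.1826e-7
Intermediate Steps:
t(M, R) = 2*M/(M + R) (t(M, R) = (M + M)/(R + M) = (2*M)/(M + R) = 2*M/(M + R))
1/(878207 + (210777 - t(-541, 572))) = 1/(878207 + (210777 - 2*(-541)/(-541 + 572))) = 1/(878207 + (210777 - 2*(-541)/31)) = 1/(878207 + (210777 - 1*(-1082/31))) = 1/(878207 + (210777 + 1082/31)) = 1/(878207 + 6535169/31) = 1/(33759586/31) = 31/33759586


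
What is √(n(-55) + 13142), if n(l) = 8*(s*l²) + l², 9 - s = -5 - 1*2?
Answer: √403367 ≈ 635.11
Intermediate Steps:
s = 16 (s = 9 - (-5 - 1*2) = 9 - (-5 - 2) = 9 - 1*(-7) = 9 + 7 = 16)
n(l) = 129*l² (n(l) = 8*(16*l²) + l² = 128*l² + l² = 129*l²)
√(n(-55) + 13142) = √(129*(-55)² + 13142) = √(129*3025 + 13142) = √(390225 + 13142) = √403367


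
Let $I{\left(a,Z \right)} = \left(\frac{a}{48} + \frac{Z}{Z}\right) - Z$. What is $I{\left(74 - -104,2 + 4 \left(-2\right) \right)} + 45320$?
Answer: $\frac{1087937}{24} \approx 45331.0$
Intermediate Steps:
$I{\left(a,Z \right)} = 1 - Z + \frac{a}{48}$ ($I{\left(a,Z \right)} = \left(a \frac{1}{48} + 1\right) - Z = \left(\frac{a}{48} + 1\right) - Z = \left(1 + \frac{a}{48}\right) - Z = 1 - Z + \frac{a}{48}$)
$I{\left(74 - -104,2 + 4 \left(-2\right) \right)} + 45320 = \left(1 - \left(2 + 4 \left(-2\right)\right) + \frac{74 - -104}{48}\right) + 45320 = \left(1 - \left(2 - 8\right) + \frac{74 + 104}{48}\right) + 45320 = \left(1 - -6 + \frac{1}{48} \cdot 178\right) + 45320 = \left(1 + 6 + \frac{89}{24}\right) + 45320 = \frac{257}{24} + 45320 = \frac{1087937}{24}$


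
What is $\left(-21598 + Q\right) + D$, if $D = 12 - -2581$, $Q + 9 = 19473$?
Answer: $459$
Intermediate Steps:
$Q = 19464$ ($Q = -9 + 19473 = 19464$)
$D = 2593$ ($D = 12 + 2581 = 2593$)
$\left(-21598 + Q\right) + D = \left(-21598 + 19464\right) + 2593 = -2134 + 2593 = 459$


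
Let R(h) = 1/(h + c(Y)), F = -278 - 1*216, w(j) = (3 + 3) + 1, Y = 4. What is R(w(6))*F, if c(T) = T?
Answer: -494/11 ≈ -44.909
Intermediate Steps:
w(j) = 7 (w(j) = 6 + 1 = 7)
F = -494 (F = -278 - 216 = -494)
R(h) = 1/(4 + h) (R(h) = 1/(h + 4) = 1/(4 + h))
R(w(6))*F = -494/(4 + 7) = -494/11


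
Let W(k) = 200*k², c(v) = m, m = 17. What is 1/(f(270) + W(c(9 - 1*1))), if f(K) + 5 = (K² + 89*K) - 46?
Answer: 1/154679 ≈ 6.4650e-6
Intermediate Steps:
c(v) = 17
f(K) = -51 + K² + 89*K (f(K) = -5 + ((K² + 89*K) - 46) = -5 + (-46 + K² + 89*K) = -51 + K² + 89*K)
1/(f(270) + W(c(9 - 1*1))) = 1/((-51 + 270² + 89*270) + 200*17²) = 1/((-51 + 72900 + 24030) + 200*289) = 1/(96879 + 57800) = 1/154679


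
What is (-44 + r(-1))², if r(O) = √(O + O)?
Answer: (44 - I*√2)² ≈ 1934.0 - 124.45*I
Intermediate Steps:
r(O) = √2*√O (r(O) = √(2*O) = √2*√O)
(-44 + r(-1))² = (-44 + √2*√(-1))² = (-44 + √2*I)² = (-44 + I*√2)²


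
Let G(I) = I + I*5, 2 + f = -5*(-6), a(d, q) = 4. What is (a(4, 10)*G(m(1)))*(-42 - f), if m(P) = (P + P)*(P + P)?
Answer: -6720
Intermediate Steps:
m(P) = 4*P² (m(P) = (2*P)*(2*P) = 4*P²)
f = 28 (f = -2 - 5*(-6) = -2 + 30 = 28)
G(I) = 6*I (G(I) = I + 5*I = 6*I)
(a(4, 10)*G(m(1)))*(-42 - f) = (4*(6*(4*1²)))*(-42 - 1*28) = (4*(6*(4*1)))*(-42 - 28) = (4*(6*4))*(-70) = (4*24)*(-70) = 96*(-70) = -6720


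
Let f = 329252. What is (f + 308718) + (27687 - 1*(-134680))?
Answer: 800337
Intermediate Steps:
(f + 308718) + (27687 - 1*(-134680)) = (329252 + 308718) + (27687 - 1*(-134680)) = 637970 + (27687 + 134680) = 637970 + 162367 = 800337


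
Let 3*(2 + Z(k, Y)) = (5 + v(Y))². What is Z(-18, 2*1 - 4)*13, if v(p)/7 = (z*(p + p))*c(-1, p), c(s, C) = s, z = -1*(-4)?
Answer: 59293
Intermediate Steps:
z = 4
v(p) = -56*p (v(p) = 7*((4*(p + p))*(-1)) = 7*((4*(2*p))*(-1)) = 7*((8*p)*(-1)) = 7*(-8*p) = -56*p)
Z(k, Y) = -2 + (5 - 56*Y)²/3
Z(-18, 2*1 - 4)*13 = (-2 + (5 - 56*(2*1 - 4))²/3)*13 = (-2 + (5 - 56*(2 - 4))²/3)*13 = (-2 + (5 - 56*(-2))²/3)*13 = (-2 + (5 + 112)²/3)*13 = (-2 + (⅓)*117²)*13 = (-2 + (⅓)*13689)*13 = (-2 + 4563)*13 = 4561*13 = 59293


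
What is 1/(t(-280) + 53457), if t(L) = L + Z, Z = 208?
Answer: 1/53385 ≈ 1.8732e-5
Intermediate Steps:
t(L) = 208 + L (t(L) = L + 208 = 208 + L)
1/(t(-280) + 53457) = 1/((208 - 280) + 53457) = 1/(-72 + 53457) = 1/53385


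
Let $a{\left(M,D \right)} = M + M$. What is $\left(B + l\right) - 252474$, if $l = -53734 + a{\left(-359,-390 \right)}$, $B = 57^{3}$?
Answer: $-121733$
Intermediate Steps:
$a{\left(M,D \right)} = 2 M$
$B = 185193$
$l = -54452$ ($l = -53734 + 2 \left(-359\right) = -53734 - 718 = -54452$)
$\left(B + l\right) - 252474 = \left(185193 - 54452\right) - 252474 = 130741 - 252474 = -121733$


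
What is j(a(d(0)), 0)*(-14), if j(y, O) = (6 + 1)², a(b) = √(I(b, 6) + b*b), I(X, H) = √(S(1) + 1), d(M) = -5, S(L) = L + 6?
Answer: -686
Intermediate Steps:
S(L) = 6 + L
I(X, H) = 2*√2 (I(X, H) = √((6 + 1) + 1) = √(7 + 1) = √8 = 2*√2)
a(b) = √(b² + 2*√2) (a(b) = √(2*√2 + b*b) = √(2*√2 + b²) = √(b² + 2*√2))
j(y, O) = 49 (j(y, O) = 7² = 49)
j(a(d(0)), 0)*(-14) = 49*(-14) = -686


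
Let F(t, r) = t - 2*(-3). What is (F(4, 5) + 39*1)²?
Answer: 2401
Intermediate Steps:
F(t, r) = 6 + t (F(t, r) = t + 6 = 6 + t)
(F(4, 5) + 39*1)² = ((6 + 4) + 39*1)² = (10 + 39)² = 49² = 2401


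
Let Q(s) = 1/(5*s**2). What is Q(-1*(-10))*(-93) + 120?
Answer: 59907/500 ≈ 119.81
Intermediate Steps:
Q(s) = 1/(5*s**2)
Q(-1*(-10))*(-93) + 120 = (1/(5*(-1*(-10))**2))*(-93) + 120 = ((1/5)/10**2)*(-93) + 120 = ((1/5)*(1/100))*(-93) + 120 = (1/500)*(-93) + 120 = -93/500 + 120 = 59907/500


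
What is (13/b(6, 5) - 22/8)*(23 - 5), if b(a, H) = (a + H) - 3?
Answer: -81/4 ≈ -20.250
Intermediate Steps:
b(a, H) = -3 + H + a (b(a, H) = (H + a) - 3 = -3 + H + a)
(13/b(6, 5) - 22/8)*(23 - 5) = (13/(-3 + 5 + 6) - 22/8)*(23 - 5) = (13/8 - 22*⅛)*18 = (13*(⅛) - 11/4)*18 = (13/8 - 11/4)*18 = -9/8*18 = -81/4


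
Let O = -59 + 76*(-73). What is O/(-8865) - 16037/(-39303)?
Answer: 40282214/38713455 ≈ 1.0405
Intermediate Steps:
O = -5607 (O = -59 - 5548 = -5607)
O/(-8865) - 16037/(-39303) = -5607/(-8865) - 16037/(-39303) = -5607*(-1/8865) - 16037*(-1/39303) = 623/985 + 16037/39303 = 40282214/38713455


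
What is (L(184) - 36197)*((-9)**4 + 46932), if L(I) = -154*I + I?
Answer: -3442221057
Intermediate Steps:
L(I) = -153*I
(L(184) - 36197)*((-9)**4 + 46932) = (-153*184 - 36197)*((-9)**4 + 46932) = (-28152 - 36197)*(6561 + 46932) = -64349*53493 = -3442221057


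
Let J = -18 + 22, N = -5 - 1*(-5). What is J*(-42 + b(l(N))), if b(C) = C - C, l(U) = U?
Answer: -168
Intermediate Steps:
N = 0 (N = -5 + 5 = 0)
J = 4
b(C) = 0
J*(-42 + b(l(N))) = 4*(-42 + 0) = 4*(-42) = -168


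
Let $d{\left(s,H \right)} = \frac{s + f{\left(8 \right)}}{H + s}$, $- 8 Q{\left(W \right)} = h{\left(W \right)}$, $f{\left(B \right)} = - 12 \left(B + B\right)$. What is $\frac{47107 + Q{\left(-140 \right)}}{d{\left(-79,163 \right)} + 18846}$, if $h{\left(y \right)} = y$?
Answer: $\frac{3958458}{1582793} \approx 2.5009$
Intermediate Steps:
$f{\left(B \right)} = - 24 B$ ($f{\left(B \right)} = - 12 \cdot 2 B = - 24 B$)
$Q{\left(W \right)} = - \frac{W}{8}$
$d{\left(s,H \right)} = \frac{-192 + s}{H + s}$ ($d{\left(s,H \right)} = \frac{s - 192}{H + s} = \frac{-192 + s}{H + s}$)
$\frac{47107 + Q{\left(-140 \right)}}{d{\left(-79,163 \right)} + 18846} = \frac{47107 - - \frac{35}{2}}{\frac{-192 - 79}{163 - 79} + 18846} = \frac{47107 + \frac{35}{2}}{\frac{1}{84} \left(-271\right) + 18846} = \frac{94249}{2 \left(\frac{1}{84} \left(-271\right) + 18846\right)} = \frac{94249}{2 \left(- \frac{271}{84} + 18846\right)} = \frac{94249}{2 \cdot \frac{1582793}{84}} = \frac{94249}{2} \cdot \frac{84}{1582793} = \frac{3958458}{1582793}$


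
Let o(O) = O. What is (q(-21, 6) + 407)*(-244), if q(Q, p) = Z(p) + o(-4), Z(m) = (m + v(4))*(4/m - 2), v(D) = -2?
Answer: -291092/3 ≈ -97031.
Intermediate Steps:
Z(m) = (-2 + m)*(-2 + 4/m) (Z(m) = (m - 2)*(4/m - 2) = (-2 + m)*(-2 + 4/m))
q(Q, p) = 4 - 8/p - 2*p (q(Q, p) = (8 - 8/p - 2*p) - 4 = 4 - 8/p - 2*p)
(q(-21, 6) + 407)*(-244) = ((4 - 8/6 - 2*6) + 407)*(-244) = ((4 - 8*⅙ - 12) + 407)*(-244) = ((4 - 4/3 - 12) + 407)*(-244) = (-28/3 + 407)*(-244) = (1193/3)*(-244) = -291092/3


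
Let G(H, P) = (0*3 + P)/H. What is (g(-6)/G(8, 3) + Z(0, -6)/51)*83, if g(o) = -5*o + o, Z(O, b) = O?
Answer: 5312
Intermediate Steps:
g(o) = -4*o
G(H, P) = P/H (G(H, P) = (0 + P)/H = P/H)
(g(-6)/G(8, 3) + Z(0, -6)/51)*83 = ((-4*(-6))/((3/8)) + 0/51)*83 = (24/((3*(⅛))) + 0*(1/51))*83 = (24/(3/8) + 0)*83 = (24*(8/3) + 0)*83 = (64 + 0)*83 = 64*83 = 5312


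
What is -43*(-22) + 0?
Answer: 946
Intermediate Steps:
-43*(-22) + 0 = 946 + 0 = 946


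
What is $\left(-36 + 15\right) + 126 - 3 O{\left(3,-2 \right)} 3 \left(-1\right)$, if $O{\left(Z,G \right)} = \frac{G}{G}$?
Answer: $1113$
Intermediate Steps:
$O{\left(Z,G \right)} = 1$
$\left(-36 + 15\right) + 126 - 3 O{\left(3,-2 \right)} 3 \left(-1\right) = \left(-36 + 15\right) + 126 \left(-3\right) 1 \cdot 3 \left(-1\right) = -21 + 126 \left(-3\right) 3 \left(-1\right) = -21 + 126 \left(\left(-9\right) \left(-1\right)\right) = -21 + 126 \cdot 9 = -21 + 1134 = 1113$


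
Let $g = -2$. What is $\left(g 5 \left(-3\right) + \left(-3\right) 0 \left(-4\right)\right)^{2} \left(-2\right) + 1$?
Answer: $-1799$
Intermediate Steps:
$\left(g 5 \left(-3\right) + \left(-3\right) 0 \left(-4\right)\right)^{2} \left(-2\right) + 1 = \left(\left(-2\right) 5 \left(-3\right) + \left(-3\right) 0 \left(-4\right)\right)^{2} \left(-2\right) + 1 = \left(\left(-10\right) \left(-3\right) + 0 \left(-4\right)\right)^{2} \left(-2\right) + 1 = \left(30 + 0\right)^{2} \left(-2\right) + 1 = 30^{2} \left(-2\right) + 1 = 900 \left(-2\right) + 1 = -1800 + 1 = -1799$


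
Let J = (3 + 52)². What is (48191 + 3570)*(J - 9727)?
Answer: -346902222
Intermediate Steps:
J = 3025 (J = 55² = 3025)
(48191 + 3570)*(J - 9727) = (48191 + 3570)*(3025 - 9727) = 51761*(-6702) = -346902222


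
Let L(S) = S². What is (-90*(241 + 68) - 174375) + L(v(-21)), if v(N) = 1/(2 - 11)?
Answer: -16376984/81 ≈ -2.0219e+5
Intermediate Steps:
v(N) = -⅑ (v(N) = 1/(-9) = -⅑)
(-90*(241 + 68) - 174375) + L(v(-21)) = (-90*(241 + 68) - 174375) + (-⅑)² = (-90*309 - 174375) + 1/81 = (-27810 - 174375) + 1/81 = -202185 + 1/81 = -16376984/81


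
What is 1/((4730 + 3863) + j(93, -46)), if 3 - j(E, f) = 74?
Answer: 1/8522 ≈ 0.00011734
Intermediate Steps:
j(E, f) = -71 (j(E, f) = 3 - 1*74 = 3 - 74 = -71)
1/((4730 + 3863) + j(93, -46)) = 1/((4730 + 3863) - 71) = 1/(8593 - 71) = 1/8522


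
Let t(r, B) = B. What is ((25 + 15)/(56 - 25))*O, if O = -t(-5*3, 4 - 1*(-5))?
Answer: -360/31 ≈ -11.613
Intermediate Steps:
O = -9 (O = -(4 - 1*(-5)) = -(4 + 5) = -1*9 = -9)
((25 + 15)/(56 - 25))*O = ((25 + 15)/(56 - 25))*(-9) = (40/31)*(-9) = -360/31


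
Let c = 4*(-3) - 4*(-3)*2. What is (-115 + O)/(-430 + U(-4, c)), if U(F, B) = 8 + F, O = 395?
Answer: -140/213 ≈ -0.65728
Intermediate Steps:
c = 12 (c = -12 + 12*2 = -12 + 24 = 12)
(-115 + O)/(-430 + U(-4, c)) = (-115 + 395)/(-430 + (8 - 4)) = 280/(-430 + 4) = 280/(-426) = 280*(-1/426) = -140/213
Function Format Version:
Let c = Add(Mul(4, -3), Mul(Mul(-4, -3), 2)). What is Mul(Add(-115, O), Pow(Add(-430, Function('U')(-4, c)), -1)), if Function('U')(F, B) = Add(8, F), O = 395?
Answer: Rational(-140, 213) ≈ -0.65728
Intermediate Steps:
c = 12 (c = Add(-12, Mul(12, 2)) = Add(-12, 24) = 12)
Mul(Add(-115, O), Pow(Add(-430, Function('U')(-4, c)), -1)) = Mul(Add(-115, 395), Pow(Add(-430, Add(8, -4)), -1)) = Mul(280, Pow(Add(-430, 4), -1)) = Mul(280, Pow(-426, -1)) = Mul(280, Rational(-1, 426)) = Rational(-140, 213)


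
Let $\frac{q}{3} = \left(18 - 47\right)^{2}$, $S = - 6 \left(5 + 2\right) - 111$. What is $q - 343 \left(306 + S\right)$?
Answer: $-49956$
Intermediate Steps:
$S = -153$ ($S = \left(-6\right) 7 - 111 = -42 - 111 = -153$)
$q = 2523$ ($q = 3 \left(18 - 47\right)^{2} = 3 \left(-29\right)^{2} = 3 \cdot 841 = 2523$)
$q - 343 \left(306 + S\right) = 2523 - 343 \left(306 - 153\right) = 2523 - 52479 = -49956$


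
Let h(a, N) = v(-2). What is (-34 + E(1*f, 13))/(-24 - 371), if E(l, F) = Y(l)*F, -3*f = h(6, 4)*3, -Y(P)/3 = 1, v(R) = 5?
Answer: 73/395 ≈ 0.18481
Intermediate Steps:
Y(P) = -3 (Y(P) = -3*1 = -3)
h(a, N) = 5
f = -5 (f = -5*3/3 = -⅓*15 = -5)
E(l, F) = -3*F
(-34 + E(1*f, 13))/(-24 - 371) = (-34 - 3*13)/(-24 - 371) = (-34 - 39)/(-395) = -73*(-1/395) = 73/395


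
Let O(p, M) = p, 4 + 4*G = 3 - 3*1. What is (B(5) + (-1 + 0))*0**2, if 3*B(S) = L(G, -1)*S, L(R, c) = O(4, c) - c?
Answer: 0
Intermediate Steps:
G = -1 (G = -1 + (3 - 3*1)/4 = -1 + (3 - 3)/4 = -1 + (1/4)*0 = -1 + 0 = -1)
L(R, c) = 4 - c
B(S) = 5*S/3 (B(S) = ((4 - 1*(-1))*S)/3 = ((4 + 1)*S)/3 = (5*S)/3 = 5*S/3)
(B(5) + (-1 + 0))*0**2 = ((5/3)*5 + (-1 + 0))*0**2 = (25/3 - 1)*0 = (22/3)*0 = 0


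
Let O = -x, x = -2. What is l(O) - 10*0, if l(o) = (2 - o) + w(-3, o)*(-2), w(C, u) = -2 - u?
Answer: 8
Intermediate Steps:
O = 2 (O = -1*(-2) = 2)
l(o) = 6 + o (l(o) = (2 - o) + (-2 - o)*(-2) = (2 - o) + (4 + 2*o) = 6 + o)
l(O) - 10*0 = (6 + 2) - 10*0 = 8 + 0 = 8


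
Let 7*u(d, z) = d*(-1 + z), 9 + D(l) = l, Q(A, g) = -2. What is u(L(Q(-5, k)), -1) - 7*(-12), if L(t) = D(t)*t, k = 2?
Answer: 544/7 ≈ 77.714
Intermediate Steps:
D(l) = -9 + l
L(t) = t*(-9 + t) (L(t) = (-9 + t)*t = t*(-9 + t))
u(d, z) = d*(-1 + z)/7 (u(d, z) = (d*(-1 + z))/7 = d*(-1 + z)/7)
u(L(Q(-5, k)), -1) - 7*(-12) = (-2*(-9 - 2))*(-1 - 1)/7 - 7*(-12) = (1/7)*(-2*(-11))*(-2) + 84 = (1/7)*22*(-2) + 84 = -44/7 + 84 = 544/7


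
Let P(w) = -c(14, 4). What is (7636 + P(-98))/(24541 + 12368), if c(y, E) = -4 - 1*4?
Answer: 2548/12303 ≈ 0.20710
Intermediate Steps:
c(y, E) = -8 (c(y, E) = -4 - 4 = -8)
P(w) = 8 (P(w) = -1*(-8) = 8)
(7636 + P(-98))/(24541 + 12368) = (7636 + 8)/(24541 + 12368) = 7644/36909 = 7644*(1/36909) = 2548/12303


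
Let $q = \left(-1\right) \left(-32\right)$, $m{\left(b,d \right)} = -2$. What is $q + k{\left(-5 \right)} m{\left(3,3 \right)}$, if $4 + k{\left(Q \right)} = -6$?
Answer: $52$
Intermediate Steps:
$k{\left(Q \right)} = -10$ ($k{\left(Q \right)} = -4 - 6 = -10$)
$q = 32$
$q + k{\left(-5 \right)} m{\left(3,3 \right)} = 32 - -20 = 32 + 20 = 52$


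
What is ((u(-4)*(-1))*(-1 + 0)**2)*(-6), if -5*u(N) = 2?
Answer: -12/5 ≈ -2.4000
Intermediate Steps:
u(N) = -2/5 (u(N) = -1/5*2 = -2/5)
((u(-4)*(-1))*(-1 + 0)**2)*(-6) = ((-2/5*(-1))*(-1 + 0)**2)*(-6) = ((2/5)*(-1)**2)*(-6) = ((2/5)*1)*(-6) = (2/5)*(-6) = -12/5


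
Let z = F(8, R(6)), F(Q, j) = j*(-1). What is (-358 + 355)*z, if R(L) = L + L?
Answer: 36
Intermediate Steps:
R(L) = 2*L
F(Q, j) = -j
z = -12 (z = -2*6 = -1*12 = -12)
(-358 + 355)*z = (-358 + 355)*(-12) = -3*(-12) = 36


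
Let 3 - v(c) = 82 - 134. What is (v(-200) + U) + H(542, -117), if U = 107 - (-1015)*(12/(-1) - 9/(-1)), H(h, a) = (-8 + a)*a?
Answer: 11742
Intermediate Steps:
H(h, a) = a*(-8 + a)
v(c) = 55 (v(c) = 3 - (82 - 134) = 3 - 1*(-52) = 3 + 52 = 55)
U = -2938 (U = 107 - (-1015)*(12*(-1) - 9*(-1)) = 107 - (-1015)*(-12 + 9) = 107 - (-1015)*(-3) = 107 - 145*21 = 107 - 3045 = -2938)
(v(-200) + U) + H(542, -117) = (55 - 2938) - 117*(-8 - 117) = -2883 - 117*(-125) = -2883 + 14625 = 11742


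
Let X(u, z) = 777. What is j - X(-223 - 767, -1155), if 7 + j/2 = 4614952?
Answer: 9229113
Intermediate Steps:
j = 9229890 (j = -14 + 2*4614952 = -14 + 9229904 = 9229890)
j - X(-223 - 767, -1155) = 9229890 - 1*777 = 9229890 - 777 = 9229113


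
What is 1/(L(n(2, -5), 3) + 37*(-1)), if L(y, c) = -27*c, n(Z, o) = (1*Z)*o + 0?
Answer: -1/118 ≈ -0.0084746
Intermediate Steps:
n(Z, o) = Z*o (n(Z, o) = Z*o + 0 = Z*o)
1/(L(n(2, -5), 3) + 37*(-1)) = 1/(-27*3 + 37*(-1)) = 1/(-81 - 37) = 1/(-118) = -1/118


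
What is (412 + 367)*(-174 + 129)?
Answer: -35055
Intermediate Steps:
(412 + 367)*(-174 + 129) = 779*(-45) = -35055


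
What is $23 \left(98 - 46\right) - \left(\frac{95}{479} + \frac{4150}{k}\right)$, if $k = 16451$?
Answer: $\frac{9420963989}{7880029} \approx 1195.5$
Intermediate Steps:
$23 \left(98 - 46\right) - \left(\frac{95}{479} + \frac{4150}{k}\right) = 23 \left(98 - 46\right) - \left(\frac{95}{479} + \frac{4150}{16451}\right) = 23 \cdot 52 - \frac{3550695}{7880029} = 1196 - \frac{3550695}{7880029} = \frac{9420963989}{7880029}$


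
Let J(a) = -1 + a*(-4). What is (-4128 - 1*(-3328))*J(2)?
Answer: 7200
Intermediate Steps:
J(a) = -1 - 4*a
(-4128 - 1*(-3328))*J(2) = (-4128 - 1*(-3328))*(-1 - 4*2) = (-4128 + 3328)*(-1 - 8) = -800*(-9) = 7200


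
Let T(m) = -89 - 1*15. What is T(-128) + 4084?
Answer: 3980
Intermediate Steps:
T(m) = -104 (T(m) = -89 - 15 = -104)
T(-128) + 4084 = -104 + 4084 = 3980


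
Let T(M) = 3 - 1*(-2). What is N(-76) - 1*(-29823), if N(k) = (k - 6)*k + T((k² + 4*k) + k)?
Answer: 36060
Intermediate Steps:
T(M) = 5 (T(M) = 3 + 2 = 5)
N(k) = 5 + k*(-6 + k) (N(k) = (k - 6)*k + 5 = (-6 + k)*k + 5 = k*(-6 + k) + 5 = 5 + k*(-6 + k))
N(-76) - 1*(-29823) = (5 + (-76)² - 6*(-76)) - 1*(-29823) = (5 + 5776 + 456) + 29823 = 6237 + 29823 = 36060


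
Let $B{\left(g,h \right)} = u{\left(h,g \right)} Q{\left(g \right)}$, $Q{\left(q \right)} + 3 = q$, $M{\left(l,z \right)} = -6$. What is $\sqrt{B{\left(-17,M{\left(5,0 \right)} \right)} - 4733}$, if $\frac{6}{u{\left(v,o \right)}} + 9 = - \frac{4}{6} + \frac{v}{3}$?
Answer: $\frac{i \sqrt{231413}}{7} \approx 68.722 i$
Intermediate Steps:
$u{\left(v,o \right)} = \frac{6}{- \frac{29}{3} + \frac{v}{3}}$ ($u{\left(v,o \right)} = \frac{6}{-9 + \left(- \frac{4}{6} + \frac{v}{3}\right)} = \frac{6}{-9 + \left(\left(-4\right) \frac{1}{6} + v \frac{1}{3}\right)} = \frac{6}{-9 + \left(- \frac{2}{3} + \frac{v}{3}\right)} = \frac{6}{- \frac{29}{3} + \frac{v}{3}}$)
$Q{\left(q \right)} = -3 + q$
$B{\left(g,h \right)} = \frac{18 \left(-3 + g\right)}{-29 + h}$ ($B{\left(g,h \right)} = \frac{18}{-29 + h} \left(-3 + g\right) = \frac{18 \left(-3 + g\right)}{-29 + h}$)
$\sqrt{B{\left(-17,M{\left(5,0 \right)} \right)} - 4733} = \sqrt{\frac{18 \left(-3 - 17\right)}{-29 - 6} - 4733} = \sqrt{18 \frac{1}{-35} \left(-20\right) - 4733} = \sqrt{18 \left(- \frac{1}{35}\right) \left(-20\right) - 4733} = \sqrt{\frac{72}{7} - 4733} = \sqrt{- \frac{33059}{7}} = \frac{i \sqrt{231413}}{7}$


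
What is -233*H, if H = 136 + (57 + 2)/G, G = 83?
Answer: -2643851/83 ≈ -31854.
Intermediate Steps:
H = 11347/83 (H = 136 + (57 + 2)/83 = 136 + 59*(1/83) = 136 + 59/83 = 11347/83 ≈ 136.71)
-233*H = -233*11347/83 = -2643851/83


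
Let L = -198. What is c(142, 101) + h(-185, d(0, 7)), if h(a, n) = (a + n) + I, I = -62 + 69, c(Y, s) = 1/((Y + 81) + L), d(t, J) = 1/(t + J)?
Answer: -31118/175 ≈ -177.82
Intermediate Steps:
d(t, J) = 1/(J + t)
c(Y, s) = 1/(-117 + Y) (c(Y, s) = 1/((Y + 81) - 198) = 1/((81 + Y) - 198) = 1/(-117 + Y))
I = 7
h(a, n) = 7 + a + n (h(a, n) = (a + n) + 7 = 7 + a + n)
c(142, 101) + h(-185, d(0, 7)) = 1/(-117 + 142) + (7 - 185 + 1/(7 + 0)) = 1/25 + (7 - 185 + 1/7) = 1/25 - 1245/7 = -31118/175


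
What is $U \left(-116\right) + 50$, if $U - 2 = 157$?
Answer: $-18394$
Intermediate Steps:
$U = 159$ ($U = 2 + 157 = 159$)
$U \left(-116\right) + 50 = 159 \left(-116\right) + 50 = -18444 + 50 = -18394$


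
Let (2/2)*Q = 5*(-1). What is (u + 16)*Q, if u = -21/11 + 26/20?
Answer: -1693/22 ≈ -76.955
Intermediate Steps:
u = -67/110 (u = -21*1/11 + 26*(1/20) = -21/11 + 13/10 = -67/110 ≈ -0.60909)
Q = -5 (Q = 5*(-1) = -5)
(u + 16)*Q = (-67/110 + 16)*(-5) = (1693/110)*(-5) = -1693/22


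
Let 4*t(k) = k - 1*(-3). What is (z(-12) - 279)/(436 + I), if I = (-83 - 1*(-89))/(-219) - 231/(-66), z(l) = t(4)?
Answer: -80957/128326 ≈ -0.63087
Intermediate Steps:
t(k) = 3/4 + k/4 (t(k) = (k - 1*(-3))/4 = (k + 3)/4 = (3 + k)/4 = 3/4 + k/4)
z(l) = 7/4 (z(l) = 3/4 + (1/4)*4 = 3/4 + 1 = 7/4)
I = 507/146 (I = (-83 + 89)*(-1/219) - 231*(-1/66) = 6*(-1/219) + 7/2 = -2/73 + 7/2 = 507/146 ≈ 3.4726)
(z(-12) - 279)/(436 + I) = (7/4 - 279)/(436 + 507/146) = -1109/(4*64163/146) = -1109/4*146/64163 = -80957/128326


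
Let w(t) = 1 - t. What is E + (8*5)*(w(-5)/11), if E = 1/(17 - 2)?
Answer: 3611/165 ≈ 21.885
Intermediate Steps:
E = 1/15 ≈ 0.066667
E + (8*5)*(w(-5)/11) = 1/15 + (8*5)*((1 - 1*(-5))/11) = 1/15 + 40*((1 + 5)*(1/11)) = 1/15 + 40*(6*(1/11)) = 1/15 + 40*(6/11) = 1/15 + 240/11 = 3611/165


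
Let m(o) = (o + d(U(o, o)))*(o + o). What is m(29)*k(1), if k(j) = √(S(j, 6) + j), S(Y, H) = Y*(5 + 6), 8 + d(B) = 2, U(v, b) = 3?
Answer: 2668*√3 ≈ 4621.1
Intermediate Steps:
d(B) = -6 (d(B) = -8 + 2 = -6)
S(Y, H) = 11*Y (S(Y, H) = Y*11 = 11*Y)
k(j) = 2*√3*√j (k(j) = √(11*j + j) = √(12*j) = 2*√3*√j)
m(o) = 2*o*(-6 + o) (m(o) = (o - 6)*(o + o) = (-6 + o)*(2*o) = 2*o*(-6 + o))
m(29)*k(1) = (2*29*(-6 + 29))*(2*√3*√1) = (2*29*23)*(2*√3*1) = 1334*(2*√3) = 2668*√3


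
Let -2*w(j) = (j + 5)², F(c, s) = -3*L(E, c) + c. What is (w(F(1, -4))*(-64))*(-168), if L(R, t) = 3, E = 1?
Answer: -48384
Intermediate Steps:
F(c, s) = -9 + c (F(c, s) = -3*3 + c = -9 + c)
w(j) = -(5 + j)²/2 (w(j) = -(j + 5)²/2 = -(5 + j)²/2)
(w(F(1, -4))*(-64))*(-168) = (-(5 + (-9 + 1))²/2*(-64))*(-168) = (-(5 - 8)²/2*(-64))*(-168) = (-½*(-3)²*(-64))*(-168) = (-½*9*(-64))*(-168) = -9/2*(-64)*(-168) = 288*(-168) = -48384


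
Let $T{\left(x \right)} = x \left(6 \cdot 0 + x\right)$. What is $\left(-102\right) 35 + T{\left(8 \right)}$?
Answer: $-3506$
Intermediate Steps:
$T{\left(x \right)} = x^{2}$ ($T{\left(x \right)} = x \left(0 + x\right) = x x = x^{2}$)
$\left(-102\right) 35 + T{\left(8 \right)} = \left(-102\right) 35 + 8^{2} = -3570 + 64 = -3506$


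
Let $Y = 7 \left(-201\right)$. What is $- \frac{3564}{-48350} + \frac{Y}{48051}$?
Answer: $\frac{17204219}{387210975} \approx 0.044431$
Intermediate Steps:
$Y = -1407$
$- \frac{3564}{-48350} + \frac{Y}{48051} = - \frac{3564}{-48350} - \frac{1407}{48051} = \left(-3564\right) \left(- \frac{1}{48350}\right) - \frac{469}{16017} = \frac{1782}{24175} - \frac{469}{16017} = \frac{17204219}{387210975}$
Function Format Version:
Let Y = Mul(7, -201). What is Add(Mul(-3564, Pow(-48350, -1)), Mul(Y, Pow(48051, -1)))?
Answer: Rational(17204219, 387210975) ≈ 0.044431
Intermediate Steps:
Y = -1407
Add(Mul(-3564, Pow(-48350, -1)), Mul(Y, Pow(48051, -1))) = Add(Mul(-3564, Pow(-48350, -1)), Mul(-1407, Pow(48051, -1))) = Add(Mul(-3564, Rational(-1, 48350)), Mul(-1407, Rational(1, 48051))) = Add(Rational(1782, 24175), Rational(-469, 16017)) = Rational(17204219, 387210975)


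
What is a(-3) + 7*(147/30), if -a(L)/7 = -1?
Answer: 413/10 ≈ 41.300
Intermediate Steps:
a(L) = 7 (a(L) = -7*(-1) = 7)
a(-3) + 7*(147/30) = 7 + 7*(147/30) = 7 + 7*(147*(1/30)) = 7 + 7*(49/10) = 7 + 343/10 = 413/10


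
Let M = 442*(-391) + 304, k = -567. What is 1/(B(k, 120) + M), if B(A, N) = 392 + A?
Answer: -1/172693 ≈ -5.7906e-6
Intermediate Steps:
M = -172518 (M = -172822 + 304 = -172518)
1/(B(k, 120) + M) = 1/((392 - 567) - 172518) = 1/(-175 - 172518) = 1/(-172693) = -1/172693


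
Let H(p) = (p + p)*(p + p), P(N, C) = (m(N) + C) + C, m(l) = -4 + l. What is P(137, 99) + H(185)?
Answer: 137231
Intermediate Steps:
P(N, C) = -4 + N + 2*C (P(N, C) = ((-4 + N) + C) + C = (-4 + C + N) + C = -4 + N + 2*C)
H(p) = 4*p² (H(p) = (2*p)*(2*p) = 4*p²)
P(137, 99) + H(185) = (-4 + 137 + 2*99) + 4*185² = (-4 + 137 + 198) + 4*34225 = 331 + 136900 = 137231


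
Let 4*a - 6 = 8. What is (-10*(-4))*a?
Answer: 140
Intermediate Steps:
a = 7/2 (a = 3/2 + (1/4)*8 = 3/2 + 2 = 7/2 ≈ 3.5000)
(-10*(-4))*a = -10*(-4)*(7/2) = 40*(7/2) = 140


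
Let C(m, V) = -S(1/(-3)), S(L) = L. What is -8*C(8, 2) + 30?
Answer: 82/3 ≈ 27.333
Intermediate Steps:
C(m, V) = ⅓ (C(m, V) = -1/(-3) = -1*(-⅓) = ⅓)
-8*C(8, 2) + 30 = -8*⅓ + 30 = -8/3 + 30 = 82/3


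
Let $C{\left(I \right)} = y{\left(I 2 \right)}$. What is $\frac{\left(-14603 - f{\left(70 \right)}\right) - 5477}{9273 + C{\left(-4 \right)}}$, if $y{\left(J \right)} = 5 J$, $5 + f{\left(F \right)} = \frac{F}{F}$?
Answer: $- \frac{2868}{1319} \approx -2.1744$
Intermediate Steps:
$f{\left(F \right)} = -4$ ($f{\left(F \right)} = -5 + \frac{F}{F} = -5 + 1 = -4$)
$C{\left(I \right)} = 10 I$ ($C{\left(I \right)} = 5 I 2 = 5 \cdot 2 I = 10 I$)
$\frac{\left(-14603 - f{\left(70 \right)}\right) - 5477}{9273 + C{\left(-4 \right)}} = \frac{\left(-14603 - -4\right) - 5477}{9273 + 10 \left(-4\right)} = \frac{\left(-14603 + 4\right) - 5477}{9273 - 40} = \frac{-14599 - 5477}{9233} = \left(-20076\right) \frac{1}{9233} = - \frac{2868}{1319}$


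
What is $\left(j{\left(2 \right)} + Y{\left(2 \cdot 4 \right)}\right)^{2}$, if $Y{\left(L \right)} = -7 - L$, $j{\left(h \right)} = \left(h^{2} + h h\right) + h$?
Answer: $25$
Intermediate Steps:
$j{\left(h \right)} = h + 2 h^{2}$ ($j{\left(h \right)} = \left(h^{2} + h^{2}\right) + h = 2 h^{2} + h = h + 2 h^{2}$)
$\left(j{\left(2 \right)} + Y{\left(2 \cdot 4 \right)}\right)^{2} = \left(2 \left(1 + 2 \cdot 2\right) - \left(7 + 2 \cdot 4\right)\right)^{2} = \left(2 \left(1 + 4\right) - 15\right)^{2} = \left(2 \cdot 5 - 15\right)^{2} = \left(10 - 15\right)^{2} = \left(-5\right)^{2} = 25$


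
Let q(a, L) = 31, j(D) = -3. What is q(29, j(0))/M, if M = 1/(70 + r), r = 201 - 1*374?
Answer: -3193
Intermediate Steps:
r = -173 (r = 201 - 374 = -173)
M = -1/103 (M = 1/(70 - 173) = 1/(-103) = -1/103 ≈ -0.0097087)
q(29, j(0))/M = 31/(-1/103) = 31*(-103) = -3193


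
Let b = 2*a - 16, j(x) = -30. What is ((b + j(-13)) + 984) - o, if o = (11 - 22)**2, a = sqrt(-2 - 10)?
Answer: 817 + 4*I*sqrt(3) ≈ 817.0 + 6.9282*I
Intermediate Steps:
a = 2*I*sqrt(3) (a = sqrt(-12) = 2*I*sqrt(3) ≈ 3.4641*I)
b = -16 + 4*I*sqrt(3) (b = 2*(2*I*sqrt(3)) - 16 = 4*I*sqrt(3) - 16 = -16 + 4*I*sqrt(3) ≈ -16.0 + 6.9282*I)
o = 121 (o = (-11)**2 = 121)
((b + j(-13)) + 984) - o = (((-16 + 4*I*sqrt(3)) - 30) + 984) - 1*121 = ((-46 + 4*I*sqrt(3)) + 984) - 121 = (938 + 4*I*sqrt(3)) - 121 = 817 + 4*I*sqrt(3)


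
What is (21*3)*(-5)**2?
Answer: 1575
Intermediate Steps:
(21*3)*(-5)**2 = 63*25 = 1575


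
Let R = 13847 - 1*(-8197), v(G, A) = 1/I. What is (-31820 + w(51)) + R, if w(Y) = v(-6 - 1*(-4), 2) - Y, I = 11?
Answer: -108096/11 ≈ -9826.9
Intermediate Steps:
v(G, A) = 1/11
w(Y) = 1/11 - Y
R = 22044 (R = 13847 + 8197 = 22044)
(-31820 + w(51)) + R = (-31820 + (1/11 - 1*51)) + 22044 = (-31820 + (1/11 - 51)) + 22044 = (-31820 - 560/11) + 22044 = -350580/11 + 22044 = -108096/11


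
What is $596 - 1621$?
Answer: $-1025$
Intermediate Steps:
$596 - 1621 = -1025$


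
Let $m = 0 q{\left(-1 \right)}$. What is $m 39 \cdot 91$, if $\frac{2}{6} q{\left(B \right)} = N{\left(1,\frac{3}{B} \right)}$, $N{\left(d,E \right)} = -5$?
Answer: $0$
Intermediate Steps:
$q{\left(B \right)} = -15$ ($q{\left(B \right)} = 3 \left(-5\right) = -15$)
$m = 0$ ($m = 0 \left(-15\right) = 0$)
$m 39 \cdot 91 = 0 \cdot 39 \cdot 91 = 0 \cdot 91 = 0$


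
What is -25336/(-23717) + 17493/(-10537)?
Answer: -147916049/249906029 ≈ -0.59189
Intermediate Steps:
-25336/(-23717) + 17493/(-10537) = -25336*(-1/23717) + 17493*(-1/10537) = 25336/23717 - 17493/10537 = -147916049/249906029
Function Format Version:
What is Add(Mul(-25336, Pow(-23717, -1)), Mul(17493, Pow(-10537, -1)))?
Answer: Rational(-147916049, 249906029) ≈ -0.59189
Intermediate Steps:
Add(Mul(-25336, Pow(-23717, -1)), Mul(17493, Pow(-10537, -1))) = Add(Mul(-25336, Rational(-1, 23717)), Mul(17493, Rational(-1, 10537))) = Add(Rational(25336, 23717), Rational(-17493, 10537)) = Rational(-147916049, 249906029)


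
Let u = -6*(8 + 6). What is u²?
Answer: 7056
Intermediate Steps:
u = -84 (u = -6*14 = -84)
u² = (-84)² = 7056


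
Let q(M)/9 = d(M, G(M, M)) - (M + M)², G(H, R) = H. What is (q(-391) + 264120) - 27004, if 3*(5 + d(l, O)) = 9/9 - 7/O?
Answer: -2059257001/391 ≈ -5.2666e+6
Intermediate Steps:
d(l, O) = -14/3 - 7/(3*O) (d(l, O) = -5 + (9/9 - 7/O)/3 = -5 + (9*(⅑) - 7/O)/3 = -5 + (1 - 7/O)/3 = -5 + (⅓ - 7/(3*O)) = -14/3 - 7/(3*O))
q(M) = -36*M² + 21*(-1 - 2*M)/M (q(M) = 9*(7*(-1 - 2*M)/(3*M) - (M + M)²) = 9*(7*(-1 - 2*M)/(3*M) - (2*M)²) = 9*(7*(-1 - 2*M)/(3*M) - 4*M²) = 9*(-4*M² + 7*(-1 - 2*M)/(3*M)) = -36*M² + 21*(-1 - 2*M)/M)
(q(-391) + 264120) - 27004 = ((-42 - 36*(-391)² - 21/(-391)) + 264120) - 27004 = ((-42 - 36*152881 - 21*(-1/391)) + 264120) - 27004 = ((-42 - 5503716 + 21/391) + 264120) - 27004 = (-2151969357/391 + 264120) - 27004 = -2048698437/391 - 27004 = -2059257001/391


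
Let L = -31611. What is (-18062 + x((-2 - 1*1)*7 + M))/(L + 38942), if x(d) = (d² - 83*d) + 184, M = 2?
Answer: -15940/7331 ≈ -2.1743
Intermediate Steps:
x(d) = 184 + d² - 83*d
(-18062 + x((-2 - 1*1)*7 + M))/(L + 38942) = (-18062 + (184 + ((-2 - 1*1)*7 + 2)² - 83*((-2 - 1*1)*7 + 2)))/(-31611 + 38942) = (-18062 + (184 + ((-2 - 1)*7 + 2)² - 83*((-2 - 1)*7 + 2)))/7331 = (-18062 + (184 + (-3*7 + 2)² - 83*(-3*7 + 2)))*(1/7331) = (-18062 + (184 + (-21 + 2)² - 83*(-21 + 2)))*(1/7331) = (-18062 + (184 + (-19)² - 83*(-19)))*(1/7331) = (-18062 + (184 + 361 + 1577))*(1/7331) = (-18062 + 2122)*(1/7331) = -15940*1/7331 = -15940/7331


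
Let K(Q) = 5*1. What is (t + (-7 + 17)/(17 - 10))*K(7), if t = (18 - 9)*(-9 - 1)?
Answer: -3100/7 ≈ -442.86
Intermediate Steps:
K(Q) = 5
t = -90 (t = 9*(-10) = -90)
(t + (-7 + 17)/(17 - 10))*K(7) = (-90 + (-7 + 17)/(17 - 10))*5 = (-90 + 10/7)*5 = -620/7*5 = -3100/7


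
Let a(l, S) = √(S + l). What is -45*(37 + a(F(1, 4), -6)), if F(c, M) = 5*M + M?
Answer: -1665 - 135*√2 ≈ -1855.9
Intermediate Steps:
F(c, M) = 6*M
-45*(37 + a(F(1, 4), -6)) = -45*(37 + √(-6 + 6*4)) = -45*(37 + √(-6 + 24)) = -45*(37 + √18) = -45*(37 + 3*√2) = -1665 - 135*√2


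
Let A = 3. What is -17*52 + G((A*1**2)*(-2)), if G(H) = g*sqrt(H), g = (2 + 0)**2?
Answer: -884 + 4*I*sqrt(6) ≈ -884.0 + 9.798*I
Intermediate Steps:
g = 4 (g = 2**2 = 4)
G(H) = 4*sqrt(H)
-17*52 + G((A*1**2)*(-2)) = -17*52 + 4*sqrt((3*1**2)*(-2)) = -884 + 4*sqrt((3*1)*(-2)) = -884 + 4*sqrt(3*(-2)) = -884 + 4*sqrt(-6) = -884 + 4*(I*sqrt(6)) = -884 + 4*I*sqrt(6)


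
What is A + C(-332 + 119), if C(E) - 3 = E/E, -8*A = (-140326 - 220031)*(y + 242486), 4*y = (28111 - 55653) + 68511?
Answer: 364289576069/32 ≈ 1.1384e+10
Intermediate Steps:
y = 40969/4 (y = ((28111 - 55653) + 68511)/4 = (-27542 + 68511)/4 = (¼)*40969 = 40969/4 ≈ 10242.)
A = 364289575941/32 (A = -(-140326 - 220031)*(40969/4 + 242486)/8 = -(-360357)*1010913/(8*4) = -⅛*(-364289575941/4) = 364289575941/32 ≈ 1.1384e+10)
C(E) = 4 (C(E) = 3 + E/E = 3 + 1 = 4)
A + C(-332 + 119) = 364289575941/32 + 4 = 364289576069/32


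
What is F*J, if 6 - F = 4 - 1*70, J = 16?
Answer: 1152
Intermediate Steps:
F = 72 (F = 6 - (4 - 1*70) = 6 - (4 - 70) = 6 - 1*(-66) = 6 + 66 = 72)
F*J = 72*16 = 1152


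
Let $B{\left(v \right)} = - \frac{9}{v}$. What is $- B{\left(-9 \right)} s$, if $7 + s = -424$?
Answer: $431$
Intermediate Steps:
$s = -431$ ($s = -7 - 424 = -431$)
$- B{\left(-9 \right)} s = - \frac{-9}{-9} \left(-431\right) = - \frac{\left(-9\right) \left(-1\right)}{9} \left(-431\right) = \left(-1\right) 1 \left(-431\right) = \left(-1\right) \left(-431\right) = 431$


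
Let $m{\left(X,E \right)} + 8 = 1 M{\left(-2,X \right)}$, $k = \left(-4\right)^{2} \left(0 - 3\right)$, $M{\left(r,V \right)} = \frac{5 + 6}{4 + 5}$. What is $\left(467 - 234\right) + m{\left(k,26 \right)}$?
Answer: $\frac{2036}{9} \approx 226.22$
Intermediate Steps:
$M{\left(r,V \right)} = \frac{11}{9}$
$k = -48$ ($k = 16 \left(-3\right) = -48$)
$m{\left(X,E \right)} = - \frac{61}{9}$ ($m{\left(X,E \right)} = -8 + 1 \cdot \frac{11}{9} = -8 + \frac{11}{9} = - \frac{61}{9}$)
$\left(467 - 234\right) + m{\left(k,26 \right)} = \left(467 - 234\right) - \frac{61}{9} = 233 - \frac{61}{9} = \frac{2036}{9}$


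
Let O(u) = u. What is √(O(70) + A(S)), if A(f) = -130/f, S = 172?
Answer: √512130/86 ≈ 8.3213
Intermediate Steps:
√(O(70) + A(S)) = √(70 - 130/172) = √(70 - 130*1/172) = √(70 - 65/86) = √(5955/86) = √512130/86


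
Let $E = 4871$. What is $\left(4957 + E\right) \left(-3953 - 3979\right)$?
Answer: $-77955696$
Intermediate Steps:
$\left(4957 + E\right) \left(-3953 - 3979\right) = \left(4957 + 4871\right) \left(-3953 - 3979\right) = 9828 \left(-7932\right) = -77955696$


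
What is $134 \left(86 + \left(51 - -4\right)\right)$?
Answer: $18894$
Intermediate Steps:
$134 \left(86 + \left(51 - -4\right)\right) = 134 \left(86 + \left(51 + 4\right)\right) = 134 \left(86 + 55\right) = 134 \cdot 141 = 18894$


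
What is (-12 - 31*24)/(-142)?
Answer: 378/71 ≈ 5.3239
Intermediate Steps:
(-12 - 31*24)/(-142) = (-12 - 744)*(-1/142) = -756*(-1/142) = 378/71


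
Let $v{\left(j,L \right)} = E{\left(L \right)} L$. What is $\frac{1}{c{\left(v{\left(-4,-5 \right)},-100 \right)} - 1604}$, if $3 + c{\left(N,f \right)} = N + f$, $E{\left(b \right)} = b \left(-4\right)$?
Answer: $- \frac{1}{1807} \approx -0.0005534$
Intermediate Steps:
$E{\left(b \right)} = - 4 b$
$v{\left(j,L \right)} = - 4 L^{2}$ ($v{\left(j,L \right)} = - 4 L L = - 4 L^{2}$)
$c{\left(N,f \right)} = -3 + N + f$ ($c{\left(N,f \right)} = -3 + \left(N + f\right) = -3 + N + f$)
$\frac{1}{c{\left(v{\left(-4,-5 \right)},-100 \right)} - 1604} = \frac{1}{\left(-3 - 4 \left(-5\right)^{2} - 100\right) - 1604} = \frac{1}{\left(-3 - 100 - 100\right) - 1604} = \frac{1}{-203 - 1604} = \frac{1}{-1807} = - \frac{1}{1807}$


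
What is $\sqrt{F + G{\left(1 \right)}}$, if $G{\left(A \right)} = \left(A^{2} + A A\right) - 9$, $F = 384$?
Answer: $\sqrt{377} \approx 19.416$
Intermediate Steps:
$G{\left(A \right)} = -9 + 2 A^{2}$ ($G{\left(A \right)} = \left(A^{2} + A^{2}\right) - 9 = 2 A^{2} - 9 = -9 + 2 A^{2}$)
$\sqrt{F + G{\left(1 \right)}} = \sqrt{384 - \left(9 - 2 \cdot 1^{2}\right)} = \sqrt{384 + \left(-9 + 2 \cdot 1\right)} = \sqrt{384 + \left(-9 + 2\right)} = \sqrt{384 - 7} = \sqrt{377}$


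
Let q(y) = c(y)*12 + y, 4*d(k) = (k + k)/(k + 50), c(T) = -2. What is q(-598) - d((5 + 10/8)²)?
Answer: -70933/114 ≈ -622.22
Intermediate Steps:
d(k) = k/(2*(50 + k)) (d(k) = ((k + k)/(k + 50))/4 = ((2*k)/(50 + k))/4 = (2*k/(50 + k))/4 = k/(2*(50 + k)))
q(y) = -24 + y (q(y) = -2*12 + y = -24 + y)
q(-598) - d((5 + 10/8)²) = (-24 - 598) - (5 + 10/8)²/(2*(50 + (5 + 10/8)²)) = -622 - (5 + 10*(⅛))²/(2*(50 + (5 + 10*(⅛))²)) = -622 - (5 + 5/4)²/(2*(50 + (5 + 5/4)²)) = -622 - (25/4)²/(2*(50 + (25/4)²)) = -622 - 625/(2*16*(50 + 625/16)) = -622 - 625/(2*16*1425/16) = -622 - 625*16/(2*16*1425) = -622 - 1*25/114 = -622 - 25/114 = -70933/114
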